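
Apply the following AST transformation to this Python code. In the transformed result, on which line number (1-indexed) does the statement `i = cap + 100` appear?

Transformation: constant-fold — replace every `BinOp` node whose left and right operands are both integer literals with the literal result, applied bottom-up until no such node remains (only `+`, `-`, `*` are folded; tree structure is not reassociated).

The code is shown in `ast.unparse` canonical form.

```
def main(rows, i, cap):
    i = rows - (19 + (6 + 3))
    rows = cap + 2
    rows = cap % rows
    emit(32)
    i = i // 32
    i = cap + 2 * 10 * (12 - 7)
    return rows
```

7

Transformed code:
def main(rows, i, cap):
    i = rows - 28
    rows = cap + 2
    rows = cap % rows
    emit(32)
    i = i // 32
    i = cap + 100
    return rows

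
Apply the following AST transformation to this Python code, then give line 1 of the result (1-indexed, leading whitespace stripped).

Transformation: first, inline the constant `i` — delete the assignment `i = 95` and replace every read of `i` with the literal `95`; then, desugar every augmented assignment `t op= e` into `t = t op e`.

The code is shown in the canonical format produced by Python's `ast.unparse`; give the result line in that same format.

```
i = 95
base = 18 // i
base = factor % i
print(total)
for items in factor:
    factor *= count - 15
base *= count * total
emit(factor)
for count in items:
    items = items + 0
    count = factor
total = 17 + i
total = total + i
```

base = 18 // 95

Transformed code:
base = 18 // 95
base = factor % 95
print(total)
for items in factor:
    factor = factor * (count - 15)
base = base * (count * total)
emit(factor)
for count in items:
    items = items + 0
    count = factor
total = 17 + 95
total = total + 95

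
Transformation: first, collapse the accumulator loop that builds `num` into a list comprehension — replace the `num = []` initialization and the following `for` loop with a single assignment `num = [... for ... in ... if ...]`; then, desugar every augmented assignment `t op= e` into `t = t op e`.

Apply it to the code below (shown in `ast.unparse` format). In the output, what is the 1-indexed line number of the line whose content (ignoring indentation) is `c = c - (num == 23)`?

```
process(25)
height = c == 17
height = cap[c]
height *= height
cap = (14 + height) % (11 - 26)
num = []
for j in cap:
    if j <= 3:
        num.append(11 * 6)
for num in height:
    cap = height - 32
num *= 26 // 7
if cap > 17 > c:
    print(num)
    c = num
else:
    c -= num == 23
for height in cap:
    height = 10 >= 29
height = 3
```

Transformed code:
process(25)
height = c == 17
height = cap[c]
height = height * height
cap = (14 + height) % (11 - 26)
num = [11 * 6 for j in cap if j <= 3]
for num in height:
    cap = height - 32
num = num * (26 // 7)
if cap > 17 > c:
    print(num)
    c = num
else:
    c = c - (num == 23)
for height in cap:
    height = 10 >= 29
height = 3

14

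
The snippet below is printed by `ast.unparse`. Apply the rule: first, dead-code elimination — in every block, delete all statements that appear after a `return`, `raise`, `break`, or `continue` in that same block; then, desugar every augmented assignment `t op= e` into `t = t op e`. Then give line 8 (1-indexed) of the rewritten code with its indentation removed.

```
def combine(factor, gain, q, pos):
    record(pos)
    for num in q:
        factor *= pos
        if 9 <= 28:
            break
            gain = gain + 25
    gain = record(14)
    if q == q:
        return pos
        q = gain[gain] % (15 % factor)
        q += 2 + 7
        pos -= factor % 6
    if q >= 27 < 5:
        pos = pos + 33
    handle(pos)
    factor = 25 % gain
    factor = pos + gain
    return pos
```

Transformed code:
def combine(factor, gain, q, pos):
    record(pos)
    for num in q:
        factor = factor * pos
        if 9 <= 28:
            break
    gain = record(14)
    if q == q:
        return pos
    if q >= 27 < 5:
        pos = pos + 33
    handle(pos)
    factor = 25 % gain
    factor = pos + gain
    return pos

if q == q:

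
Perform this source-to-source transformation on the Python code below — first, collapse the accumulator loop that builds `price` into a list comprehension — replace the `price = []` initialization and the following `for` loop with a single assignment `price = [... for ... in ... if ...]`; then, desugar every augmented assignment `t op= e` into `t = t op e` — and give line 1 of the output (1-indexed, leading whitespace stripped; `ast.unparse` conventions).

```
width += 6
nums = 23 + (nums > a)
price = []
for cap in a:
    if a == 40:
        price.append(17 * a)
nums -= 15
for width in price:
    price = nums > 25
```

width = width + 6

Transformed code:
width = width + 6
nums = 23 + (nums > a)
price = [17 * a for cap in a if a == 40]
nums = nums - 15
for width in price:
    price = nums > 25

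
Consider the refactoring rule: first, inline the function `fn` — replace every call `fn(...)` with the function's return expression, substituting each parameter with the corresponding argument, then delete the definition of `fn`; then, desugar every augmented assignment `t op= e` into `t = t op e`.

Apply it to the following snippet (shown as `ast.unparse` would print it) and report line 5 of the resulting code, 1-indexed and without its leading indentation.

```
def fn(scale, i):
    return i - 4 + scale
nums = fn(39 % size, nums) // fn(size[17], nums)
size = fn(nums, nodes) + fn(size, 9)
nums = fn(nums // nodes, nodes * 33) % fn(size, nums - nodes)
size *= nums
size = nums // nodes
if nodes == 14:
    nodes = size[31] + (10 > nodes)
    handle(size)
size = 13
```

size = nums // nodes

Transformed code:
nums = (nums - 4 + 39 % size) // (nums - 4 + size[17])
size = nodes - 4 + nums + (9 - 4 + size)
nums = (nodes * 33 - 4 + nums // nodes) % (nums - nodes - 4 + size)
size = size * nums
size = nums // nodes
if nodes == 14:
    nodes = size[31] + (10 > nodes)
    handle(size)
size = 13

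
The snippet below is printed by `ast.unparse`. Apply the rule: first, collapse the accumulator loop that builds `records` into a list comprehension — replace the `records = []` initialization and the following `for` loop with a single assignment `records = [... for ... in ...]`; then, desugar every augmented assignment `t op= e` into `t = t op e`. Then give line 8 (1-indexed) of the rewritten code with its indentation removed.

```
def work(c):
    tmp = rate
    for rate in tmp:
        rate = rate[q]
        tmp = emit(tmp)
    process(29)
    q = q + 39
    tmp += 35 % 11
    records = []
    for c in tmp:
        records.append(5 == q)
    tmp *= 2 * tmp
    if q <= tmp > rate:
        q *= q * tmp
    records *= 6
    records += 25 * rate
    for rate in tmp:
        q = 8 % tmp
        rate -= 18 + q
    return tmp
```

Transformed code:
def work(c):
    tmp = rate
    for rate in tmp:
        rate = rate[q]
        tmp = emit(tmp)
    process(29)
    q = q + 39
    tmp = tmp + 35 % 11
    records = [5 == q for c in tmp]
    tmp = tmp * (2 * tmp)
    if q <= tmp > rate:
        q = q * (q * tmp)
    records = records * 6
    records = records + 25 * rate
    for rate in tmp:
        q = 8 % tmp
        rate = rate - (18 + q)
    return tmp

tmp = tmp + 35 % 11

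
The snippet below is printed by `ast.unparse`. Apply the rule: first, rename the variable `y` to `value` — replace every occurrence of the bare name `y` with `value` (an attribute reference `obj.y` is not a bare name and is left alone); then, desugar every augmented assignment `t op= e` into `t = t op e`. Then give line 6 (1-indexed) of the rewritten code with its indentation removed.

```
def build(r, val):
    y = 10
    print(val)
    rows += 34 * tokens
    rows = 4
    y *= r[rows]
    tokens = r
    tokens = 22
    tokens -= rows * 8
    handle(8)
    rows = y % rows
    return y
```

Transformed code:
def build(r, val):
    value = 10
    print(val)
    rows = rows + 34 * tokens
    rows = 4
    value = value * r[rows]
    tokens = r
    tokens = 22
    tokens = tokens - rows * 8
    handle(8)
    rows = value % rows
    return value

value = value * r[rows]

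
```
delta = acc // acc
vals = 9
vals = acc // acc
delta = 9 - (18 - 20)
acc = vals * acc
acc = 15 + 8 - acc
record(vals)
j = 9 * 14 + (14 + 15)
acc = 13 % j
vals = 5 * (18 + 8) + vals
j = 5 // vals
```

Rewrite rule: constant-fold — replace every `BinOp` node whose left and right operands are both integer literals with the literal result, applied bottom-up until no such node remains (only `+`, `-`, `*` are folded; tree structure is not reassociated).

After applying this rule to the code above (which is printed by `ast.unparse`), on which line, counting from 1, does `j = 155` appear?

8

Transformed code:
delta = acc // acc
vals = 9
vals = acc // acc
delta = 11
acc = vals * acc
acc = 23 - acc
record(vals)
j = 155
acc = 13 % j
vals = 130 + vals
j = 5 // vals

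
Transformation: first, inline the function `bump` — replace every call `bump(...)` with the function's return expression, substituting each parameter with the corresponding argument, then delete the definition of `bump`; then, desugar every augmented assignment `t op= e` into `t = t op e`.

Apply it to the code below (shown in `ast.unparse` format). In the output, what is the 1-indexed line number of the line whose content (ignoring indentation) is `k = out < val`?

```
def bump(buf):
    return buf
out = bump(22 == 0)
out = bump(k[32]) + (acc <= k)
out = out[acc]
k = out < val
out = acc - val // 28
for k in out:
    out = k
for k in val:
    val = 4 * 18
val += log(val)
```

4

Transformed code:
out = 22 == 0
out = k[32] + (acc <= k)
out = out[acc]
k = out < val
out = acc - val // 28
for k in out:
    out = k
for k in val:
    val = 4 * 18
val = val + log(val)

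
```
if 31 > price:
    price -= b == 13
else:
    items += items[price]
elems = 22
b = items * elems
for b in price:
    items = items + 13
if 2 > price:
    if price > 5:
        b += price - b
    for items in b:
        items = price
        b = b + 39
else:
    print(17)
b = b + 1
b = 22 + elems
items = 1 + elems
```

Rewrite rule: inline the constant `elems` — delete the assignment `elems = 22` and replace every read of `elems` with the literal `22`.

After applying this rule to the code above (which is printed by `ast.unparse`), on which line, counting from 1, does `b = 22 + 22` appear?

17

Transformed code:
if 31 > price:
    price -= b == 13
else:
    items += items[price]
b = items * 22
for b in price:
    items = items + 13
if 2 > price:
    if price > 5:
        b += price - b
    for items in b:
        items = price
        b = b + 39
else:
    print(17)
b = b + 1
b = 22 + 22
items = 1 + 22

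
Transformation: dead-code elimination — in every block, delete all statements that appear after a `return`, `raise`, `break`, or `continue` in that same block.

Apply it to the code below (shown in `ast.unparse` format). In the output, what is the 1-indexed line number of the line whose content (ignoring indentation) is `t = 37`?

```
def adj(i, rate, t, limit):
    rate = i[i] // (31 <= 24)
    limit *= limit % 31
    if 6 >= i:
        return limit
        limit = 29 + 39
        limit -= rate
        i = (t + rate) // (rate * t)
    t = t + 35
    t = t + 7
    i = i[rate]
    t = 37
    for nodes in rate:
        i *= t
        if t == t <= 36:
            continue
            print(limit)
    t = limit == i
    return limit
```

Transformed code:
def adj(i, rate, t, limit):
    rate = i[i] // (31 <= 24)
    limit *= limit % 31
    if 6 >= i:
        return limit
    t = t + 35
    t = t + 7
    i = i[rate]
    t = 37
    for nodes in rate:
        i *= t
        if t == t <= 36:
            continue
    t = limit == i
    return limit

9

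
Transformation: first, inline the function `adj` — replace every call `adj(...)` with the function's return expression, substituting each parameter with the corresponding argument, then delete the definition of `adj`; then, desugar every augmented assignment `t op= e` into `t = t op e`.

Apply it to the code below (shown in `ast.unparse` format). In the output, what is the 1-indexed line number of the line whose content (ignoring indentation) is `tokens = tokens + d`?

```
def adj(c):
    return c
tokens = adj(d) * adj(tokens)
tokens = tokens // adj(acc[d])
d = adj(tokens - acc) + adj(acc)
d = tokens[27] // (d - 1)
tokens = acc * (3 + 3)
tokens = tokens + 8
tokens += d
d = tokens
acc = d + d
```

7

Transformed code:
tokens = d * tokens
tokens = tokens // acc[d]
d = tokens - acc + acc
d = tokens[27] // (d - 1)
tokens = acc * (3 + 3)
tokens = tokens + 8
tokens = tokens + d
d = tokens
acc = d + d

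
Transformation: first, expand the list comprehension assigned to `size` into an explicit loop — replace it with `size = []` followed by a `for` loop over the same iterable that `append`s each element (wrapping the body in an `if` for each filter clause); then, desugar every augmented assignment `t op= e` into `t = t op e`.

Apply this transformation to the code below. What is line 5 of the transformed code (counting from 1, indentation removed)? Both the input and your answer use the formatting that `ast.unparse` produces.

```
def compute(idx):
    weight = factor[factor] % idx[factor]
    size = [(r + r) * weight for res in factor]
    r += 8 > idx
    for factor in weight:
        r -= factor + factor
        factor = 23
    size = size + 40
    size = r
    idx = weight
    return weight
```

Transformed code:
def compute(idx):
    weight = factor[factor] % idx[factor]
    size = []
    for res in factor:
        size.append((r + r) * weight)
    r = r + (8 > idx)
    for factor in weight:
        r = r - (factor + factor)
        factor = 23
    size = size + 40
    size = r
    idx = weight
    return weight

size.append((r + r) * weight)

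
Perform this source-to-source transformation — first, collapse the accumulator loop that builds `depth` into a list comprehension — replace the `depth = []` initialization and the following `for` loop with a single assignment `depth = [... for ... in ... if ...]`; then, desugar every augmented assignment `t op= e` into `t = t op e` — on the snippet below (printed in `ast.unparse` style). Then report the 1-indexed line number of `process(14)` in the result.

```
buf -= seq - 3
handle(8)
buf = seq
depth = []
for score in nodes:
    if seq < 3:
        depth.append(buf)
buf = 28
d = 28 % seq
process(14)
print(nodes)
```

Transformed code:
buf = buf - (seq - 3)
handle(8)
buf = seq
depth = [buf for score in nodes if seq < 3]
buf = 28
d = 28 % seq
process(14)
print(nodes)

7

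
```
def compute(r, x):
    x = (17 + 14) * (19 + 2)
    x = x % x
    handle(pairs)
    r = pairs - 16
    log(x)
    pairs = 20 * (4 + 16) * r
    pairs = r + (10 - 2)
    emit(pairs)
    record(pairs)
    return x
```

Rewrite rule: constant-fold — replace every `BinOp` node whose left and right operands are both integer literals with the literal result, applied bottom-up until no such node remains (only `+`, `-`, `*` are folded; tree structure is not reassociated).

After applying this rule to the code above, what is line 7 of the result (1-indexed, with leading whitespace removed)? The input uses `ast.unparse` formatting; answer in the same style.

Transformed code:
def compute(r, x):
    x = 651
    x = x % x
    handle(pairs)
    r = pairs - 16
    log(x)
    pairs = 400 * r
    pairs = r + 8
    emit(pairs)
    record(pairs)
    return x

pairs = 400 * r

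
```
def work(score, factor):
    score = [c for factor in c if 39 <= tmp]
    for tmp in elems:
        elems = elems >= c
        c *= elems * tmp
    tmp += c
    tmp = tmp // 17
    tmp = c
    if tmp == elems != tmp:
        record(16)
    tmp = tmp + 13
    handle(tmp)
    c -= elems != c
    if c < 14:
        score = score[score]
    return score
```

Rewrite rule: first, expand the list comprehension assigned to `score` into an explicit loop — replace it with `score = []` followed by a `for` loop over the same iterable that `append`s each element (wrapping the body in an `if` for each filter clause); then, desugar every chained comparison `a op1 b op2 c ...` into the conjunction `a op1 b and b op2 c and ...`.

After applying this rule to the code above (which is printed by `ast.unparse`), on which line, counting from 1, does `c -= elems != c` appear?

16

Transformed code:
def work(score, factor):
    score = []
    for factor in c:
        if 39 <= tmp:
            score.append(c)
    for tmp in elems:
        elems = elems >= c
        c *= elems * tmp
    tmp += c
    tmp = tmp // 17
    tmp = c
    if tmp == elems and elems != tmp:
        record(16)
    tmp = tmp + 13
    handle(tmp)
    c -= elems != c
    if c < 14:
        score = score[score]
    return score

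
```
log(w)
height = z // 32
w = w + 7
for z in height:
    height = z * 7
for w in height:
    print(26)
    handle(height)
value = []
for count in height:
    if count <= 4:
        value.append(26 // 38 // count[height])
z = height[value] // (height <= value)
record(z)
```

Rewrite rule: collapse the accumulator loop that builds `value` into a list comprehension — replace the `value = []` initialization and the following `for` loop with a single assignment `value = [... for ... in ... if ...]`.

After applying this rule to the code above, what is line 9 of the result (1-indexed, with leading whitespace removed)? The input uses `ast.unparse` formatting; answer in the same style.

value = [26 // 38 // count[height] for count in height if count <= 4]

Transformed code:
log(w)
height = z // 32
w = w + 7
for z in height:
    height = z * 7
for w in height:
    print(26)
    handle(height)
value = [26 // 38 // count[height] for count in height if count <= 4]
z = height[value] // (height <= value)
record(z)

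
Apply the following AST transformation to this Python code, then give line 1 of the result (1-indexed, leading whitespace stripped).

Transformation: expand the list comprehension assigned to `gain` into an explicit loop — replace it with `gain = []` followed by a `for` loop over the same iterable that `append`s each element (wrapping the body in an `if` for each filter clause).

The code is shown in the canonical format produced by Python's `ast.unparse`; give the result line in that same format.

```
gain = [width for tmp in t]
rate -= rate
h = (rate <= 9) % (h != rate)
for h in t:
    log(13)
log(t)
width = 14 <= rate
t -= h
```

gain = []

Transformed code:
gain = []
for tmp in t:
    gain.append(width)
rate -= rate
h = (rate <= 9) % (h != rate)
for h in t:
    log(13)
log(t)
width = 14 <= rate
t -= h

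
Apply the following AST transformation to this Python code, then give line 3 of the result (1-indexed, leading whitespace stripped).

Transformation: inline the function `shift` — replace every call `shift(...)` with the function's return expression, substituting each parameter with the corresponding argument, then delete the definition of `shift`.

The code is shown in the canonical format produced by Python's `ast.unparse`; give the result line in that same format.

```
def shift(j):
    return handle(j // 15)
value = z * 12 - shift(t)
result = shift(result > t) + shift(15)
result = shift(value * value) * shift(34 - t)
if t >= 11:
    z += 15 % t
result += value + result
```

result = handle(value * value // 15) * handle((34 - t) // 15)

Transformed code:
value = z * 12 - handle(t // 15)
result = handle((result > t) // 15) + handle(15 // 15)
result = handle(value * value // 15) * handle((34 - t) // 15)
if t >= 11:
    z += 15 % t
result += value + result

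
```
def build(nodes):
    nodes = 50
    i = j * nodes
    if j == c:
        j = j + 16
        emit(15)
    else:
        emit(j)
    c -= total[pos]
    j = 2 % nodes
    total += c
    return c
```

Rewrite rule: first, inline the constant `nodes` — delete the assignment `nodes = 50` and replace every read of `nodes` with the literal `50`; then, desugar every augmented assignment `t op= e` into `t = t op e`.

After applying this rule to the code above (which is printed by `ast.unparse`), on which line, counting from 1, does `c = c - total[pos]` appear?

8

Transformed code:
def build(nodes):
    i = j * 50
    if j == c:
        j = j + 16
        emit(15)
    else:
        emit(j)
    c = c - total[pos]
    j = 2 % 50
    total = total + c
    return c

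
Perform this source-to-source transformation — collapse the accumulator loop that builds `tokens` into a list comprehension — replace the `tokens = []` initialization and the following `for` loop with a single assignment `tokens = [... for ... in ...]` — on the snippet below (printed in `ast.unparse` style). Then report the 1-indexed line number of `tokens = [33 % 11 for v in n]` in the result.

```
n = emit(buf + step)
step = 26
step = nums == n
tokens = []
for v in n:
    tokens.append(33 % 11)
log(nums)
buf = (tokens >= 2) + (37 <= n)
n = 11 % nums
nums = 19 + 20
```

Transformed code:
n = emit(buf + step)
step = 26
step = nums == n
tokens = [33 % 11 for v in n]
log(nums)
buf = (tokens >= 2) + (37 <= n)
n = 11 % nums
nums = 19 + 20

4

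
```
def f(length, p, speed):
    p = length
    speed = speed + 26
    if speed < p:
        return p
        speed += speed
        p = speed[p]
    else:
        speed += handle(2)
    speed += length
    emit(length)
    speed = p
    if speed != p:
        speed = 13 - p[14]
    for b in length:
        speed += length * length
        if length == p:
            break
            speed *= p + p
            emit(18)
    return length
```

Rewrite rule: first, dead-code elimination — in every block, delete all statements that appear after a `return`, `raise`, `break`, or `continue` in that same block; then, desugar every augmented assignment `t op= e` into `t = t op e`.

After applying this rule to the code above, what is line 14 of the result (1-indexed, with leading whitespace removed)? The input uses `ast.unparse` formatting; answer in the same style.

Transformed code:
def f(length, p, speed):
    p = length
    speed = speed + 26
    if speed < p:
        return p
    else:
        speed = speed + handle(2)
    speed = speed + length
    emit(length)
    speed = p
    if speed != p:
        speed = 13 - p[14]
    for b in length:
        speed = speed + length * length
        if length == p:
            break
    return length

speed = speed + length * length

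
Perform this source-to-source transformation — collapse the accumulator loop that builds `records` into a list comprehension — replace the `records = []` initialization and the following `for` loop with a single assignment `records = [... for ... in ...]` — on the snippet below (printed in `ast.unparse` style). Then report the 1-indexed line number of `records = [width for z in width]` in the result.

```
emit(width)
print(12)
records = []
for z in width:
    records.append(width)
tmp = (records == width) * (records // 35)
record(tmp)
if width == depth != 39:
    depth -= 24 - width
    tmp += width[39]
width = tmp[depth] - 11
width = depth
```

3

Transformed code:
emit(width)
print(12)
records = [width for z in width]
tmp = (records == width) * (records // 35)
record(tmp)
if width == depth != 39:
    depth -= 24 - width
    tmp += width[39]
width = tmp[depth] - 11
width = depth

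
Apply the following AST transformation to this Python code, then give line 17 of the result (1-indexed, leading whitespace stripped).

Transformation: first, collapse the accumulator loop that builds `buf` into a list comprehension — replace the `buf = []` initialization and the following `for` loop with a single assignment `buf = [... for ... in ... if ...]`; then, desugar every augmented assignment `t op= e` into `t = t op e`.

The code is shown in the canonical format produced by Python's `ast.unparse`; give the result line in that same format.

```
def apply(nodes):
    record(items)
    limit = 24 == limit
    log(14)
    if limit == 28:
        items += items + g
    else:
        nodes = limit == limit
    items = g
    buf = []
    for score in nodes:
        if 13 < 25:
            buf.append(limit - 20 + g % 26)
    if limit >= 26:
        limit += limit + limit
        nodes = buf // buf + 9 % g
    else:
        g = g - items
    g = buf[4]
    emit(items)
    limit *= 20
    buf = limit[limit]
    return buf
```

Transformed code:
def apply(nodes):
    record(items)
    limit = 24 == limit
    log(14)
    if limit == 28:
        items = items + (items + g)
    else:
        nodes = limit == limit
    items = g
    buf = [limit - 20 + g % 26 for score in nodes if 13 < 25]
    if limit >= 26:
        limit = limit + (limit + limit)
        nodes = buf // buf + 9 % g
    else:
        g = g - items
    g = buf[4]
    emit(items)
    limit = limit * 20
    buf = limit[limit]
    return buf

emit(items)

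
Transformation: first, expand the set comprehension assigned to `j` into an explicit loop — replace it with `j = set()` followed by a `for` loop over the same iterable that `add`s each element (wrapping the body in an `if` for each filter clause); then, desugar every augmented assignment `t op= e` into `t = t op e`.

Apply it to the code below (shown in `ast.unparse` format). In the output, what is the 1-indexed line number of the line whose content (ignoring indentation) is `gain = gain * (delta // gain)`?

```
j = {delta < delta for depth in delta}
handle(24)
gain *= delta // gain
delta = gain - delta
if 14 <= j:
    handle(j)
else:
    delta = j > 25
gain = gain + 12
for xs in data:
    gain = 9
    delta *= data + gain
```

Transformed code:
j = set()
for depth in delta:
    j.add(delta < delta)
handle(24)
gain = gain * (delta // gain)
delta = gain - delta
if 14 <= j:
    handle(j)
else:
    delta = j > 25
gain = gain + 12
for xs in data:
    gain = 9
    delta = delta * (data + gain)

5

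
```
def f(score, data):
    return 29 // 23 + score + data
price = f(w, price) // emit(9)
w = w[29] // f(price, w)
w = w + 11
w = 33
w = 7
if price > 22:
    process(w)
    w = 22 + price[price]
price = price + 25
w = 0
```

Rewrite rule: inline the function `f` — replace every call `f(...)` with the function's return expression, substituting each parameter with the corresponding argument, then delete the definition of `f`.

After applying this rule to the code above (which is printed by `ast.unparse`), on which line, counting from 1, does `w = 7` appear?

5

Transformed code:
price = (29 // 23 + w + price) // emit(9)
w = w[29] // (29 // 23 + price + w)
w = w + 11
w = 33
w = 7
if price > 22:
    process(w)
    w = 22 + price[price]
price = price + 25
w = 0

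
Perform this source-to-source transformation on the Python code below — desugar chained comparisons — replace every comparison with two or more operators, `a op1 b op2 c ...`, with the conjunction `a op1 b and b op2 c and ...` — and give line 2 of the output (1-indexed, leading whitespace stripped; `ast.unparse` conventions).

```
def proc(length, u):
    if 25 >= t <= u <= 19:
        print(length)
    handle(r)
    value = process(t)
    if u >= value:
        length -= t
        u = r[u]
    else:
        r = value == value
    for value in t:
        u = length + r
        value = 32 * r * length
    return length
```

Transformed code:
def proc(length, u):
    if 25 >= t and t <= u and (u <= 19):
        print(length)
    handle(r)
    value = process(t)
    if u >= value:
        length -= t
        u = r[u]
    else:
        r = value == value
    for value in t:
        u = length + r
        value = 32 * r * length
    return length

if 25 >= t and t <= u and (u <= 19):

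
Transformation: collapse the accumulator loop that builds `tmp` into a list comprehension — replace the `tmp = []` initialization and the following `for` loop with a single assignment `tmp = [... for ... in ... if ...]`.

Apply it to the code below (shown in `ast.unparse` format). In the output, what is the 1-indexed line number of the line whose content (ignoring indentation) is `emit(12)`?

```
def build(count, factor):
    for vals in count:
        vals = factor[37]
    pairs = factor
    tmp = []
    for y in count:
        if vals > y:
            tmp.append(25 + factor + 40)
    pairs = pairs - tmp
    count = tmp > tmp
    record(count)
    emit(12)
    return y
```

Transformed code:
def build(count, factor):
    for vals in count:
        vals = factor[37]
    pairs = factor
    tmp = [25 + factor + 40 for y in count if vals > y]
    pairs = pairs - tmp
    count = tmp > tmp
    record(count)
    emit(12)
    return y

9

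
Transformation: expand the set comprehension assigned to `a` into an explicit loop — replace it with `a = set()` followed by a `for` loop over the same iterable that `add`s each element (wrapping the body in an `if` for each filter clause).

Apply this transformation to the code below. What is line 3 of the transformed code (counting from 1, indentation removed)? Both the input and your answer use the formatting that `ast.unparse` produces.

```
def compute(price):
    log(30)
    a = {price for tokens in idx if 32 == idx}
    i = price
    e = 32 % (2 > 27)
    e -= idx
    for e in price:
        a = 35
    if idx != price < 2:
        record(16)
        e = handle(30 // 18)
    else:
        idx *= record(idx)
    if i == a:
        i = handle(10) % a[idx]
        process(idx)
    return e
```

Transformed code:
def compute(price):
    log(30)
    a = set()
    for tokens in idx:
        if 32 == idx:
            a.add(price)
    i = price
    e = 32 % (2 > 27)
    e -= idx
    for e in price:
        a = 35
    if idx != price < 2:
        record(16)
        e = handle(30 // 18)
    else:
        idx *= record(idx)
    if i == a:
        i = handle(10) % a[idx]
        process(idx)
    return e

a = set()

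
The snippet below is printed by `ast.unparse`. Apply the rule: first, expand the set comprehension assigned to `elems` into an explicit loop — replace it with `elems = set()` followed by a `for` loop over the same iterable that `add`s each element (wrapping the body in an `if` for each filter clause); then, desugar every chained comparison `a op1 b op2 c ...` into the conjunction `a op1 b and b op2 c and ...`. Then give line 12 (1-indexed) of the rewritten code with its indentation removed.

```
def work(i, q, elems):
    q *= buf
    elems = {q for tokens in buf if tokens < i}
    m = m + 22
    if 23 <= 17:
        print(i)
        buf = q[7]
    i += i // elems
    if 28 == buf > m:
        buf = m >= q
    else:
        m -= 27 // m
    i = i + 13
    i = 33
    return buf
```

if 28 == buf and buf > m:

Transformed code:
def work(i, q, elems):
    q *= buf
    elems = set()
    for tokens in buf:
        if tokens < i:
            elems.add(q)
    m = m + 22
    if 23 <= 17:
        print(i)
        buf = q[7]
    i += i // elems
    if 28 == buf and buf > m:
        buf = m >= q
    else:
        m -= 27 // m
    i = i + 13
    i = 33
    return buf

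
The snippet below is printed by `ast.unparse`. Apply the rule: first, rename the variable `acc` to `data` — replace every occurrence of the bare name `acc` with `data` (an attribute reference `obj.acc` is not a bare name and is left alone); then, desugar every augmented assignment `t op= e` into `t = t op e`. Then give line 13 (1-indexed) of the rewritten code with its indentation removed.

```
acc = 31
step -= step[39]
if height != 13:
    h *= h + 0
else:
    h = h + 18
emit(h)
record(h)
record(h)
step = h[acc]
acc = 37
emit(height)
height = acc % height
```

Transformed code:
data = 31
step = step - step[39]
if height != 13:
    h = h * (h + 0)
else:
    h = h + 18
emit(h)
record(h)
record(h)
step = h[data]
data = 37
emit(height)
height = data % height

height = data % height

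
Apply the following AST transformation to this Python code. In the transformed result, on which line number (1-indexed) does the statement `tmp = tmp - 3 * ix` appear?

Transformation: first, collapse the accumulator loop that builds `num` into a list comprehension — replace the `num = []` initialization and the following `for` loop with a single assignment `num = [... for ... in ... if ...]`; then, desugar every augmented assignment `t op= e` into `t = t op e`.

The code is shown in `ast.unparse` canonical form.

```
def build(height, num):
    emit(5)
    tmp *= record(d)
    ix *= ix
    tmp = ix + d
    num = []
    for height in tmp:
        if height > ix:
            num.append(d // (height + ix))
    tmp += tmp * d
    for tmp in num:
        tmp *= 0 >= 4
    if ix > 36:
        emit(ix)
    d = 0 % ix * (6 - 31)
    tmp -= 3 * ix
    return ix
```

Transformed code:
def build(height, num):
    emit(5)
    tmp = tmp * record(d)
    ix = ix * ix
    tmp = ix + d
    num = [d // (height + ix) for height in tmp if height > ix]
    tmp = tmp + tmp * d
    for tmp in num:
        tmp = tmp * (0 >= 4)
    if ix > 36:
        emit(ix)
    d = 0 % ix * (6 - 31)
    tmp = tmp - 3 * ix
    return ix

13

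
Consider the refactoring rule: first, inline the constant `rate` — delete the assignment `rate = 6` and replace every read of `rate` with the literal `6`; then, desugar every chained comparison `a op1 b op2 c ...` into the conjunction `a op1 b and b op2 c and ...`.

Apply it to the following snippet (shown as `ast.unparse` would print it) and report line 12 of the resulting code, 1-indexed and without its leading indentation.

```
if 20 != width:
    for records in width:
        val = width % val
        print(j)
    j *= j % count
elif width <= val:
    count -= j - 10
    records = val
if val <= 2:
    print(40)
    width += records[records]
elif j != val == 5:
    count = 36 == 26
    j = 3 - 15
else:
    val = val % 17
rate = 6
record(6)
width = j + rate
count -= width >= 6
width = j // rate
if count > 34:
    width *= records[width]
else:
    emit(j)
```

Transformed code:
if 20 != width:
    for records in width:
        val = width % val
        print(j)
    j *= j % count
elif width <= val:
    count -= j - 10
    records = val
if val <= 2:
    print(40)
    width += records[records]
elif j != val and val == 5:
    count = 36 == 26
    j = 3 - 15
else:
    val = val % 17
record(6)
width = j + 6
count -= width >= 6
width = j // 6
if count > 34:
    width *= records[width]
else:
    emit(j)

elif j != val and val == 5:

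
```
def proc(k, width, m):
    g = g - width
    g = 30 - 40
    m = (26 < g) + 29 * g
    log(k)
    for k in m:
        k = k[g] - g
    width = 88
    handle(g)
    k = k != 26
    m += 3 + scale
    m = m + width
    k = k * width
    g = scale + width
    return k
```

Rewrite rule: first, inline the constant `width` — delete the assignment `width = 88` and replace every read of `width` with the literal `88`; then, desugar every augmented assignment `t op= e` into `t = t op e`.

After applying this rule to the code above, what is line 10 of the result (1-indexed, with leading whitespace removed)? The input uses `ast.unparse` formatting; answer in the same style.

Transformed code:
def proc(k, width, m):
    g = g - 88
    g = 30 - 40
    m = (26 < g) + 29 * g
    log(k)
    for k in m:
        k = k[g] - g
    handle(g)
    k = k != 26
    m = m + (3 + scale)
    m = m + 88
    k = k * 88
    g = scale + 88
    return k

m = m + (3 + scale)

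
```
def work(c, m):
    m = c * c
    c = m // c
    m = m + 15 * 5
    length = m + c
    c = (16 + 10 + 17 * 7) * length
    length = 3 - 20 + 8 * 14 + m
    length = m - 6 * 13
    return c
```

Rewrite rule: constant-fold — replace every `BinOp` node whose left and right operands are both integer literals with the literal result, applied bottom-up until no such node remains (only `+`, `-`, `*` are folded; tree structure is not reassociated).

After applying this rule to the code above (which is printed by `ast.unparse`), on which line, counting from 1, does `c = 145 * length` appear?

Transformed code:
def work(c, m):
    m = c * c
    c = m // c
    m = m + 75
    length = m + c
    c = 145 * length
    length = 95 + m
    length = m - 78
    return c

6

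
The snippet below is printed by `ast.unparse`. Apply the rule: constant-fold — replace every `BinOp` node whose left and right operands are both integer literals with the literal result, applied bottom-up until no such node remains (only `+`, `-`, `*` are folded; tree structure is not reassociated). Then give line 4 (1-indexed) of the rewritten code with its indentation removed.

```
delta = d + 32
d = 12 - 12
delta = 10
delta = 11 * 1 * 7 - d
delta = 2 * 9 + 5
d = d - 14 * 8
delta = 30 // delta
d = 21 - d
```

delta = 77 - d

Transformed code:
delta = d + 32
d = 0
delta = 10
delta = 77 - d
delta = 23
d = d - 112
delta = 30 // delta
d = 21 - d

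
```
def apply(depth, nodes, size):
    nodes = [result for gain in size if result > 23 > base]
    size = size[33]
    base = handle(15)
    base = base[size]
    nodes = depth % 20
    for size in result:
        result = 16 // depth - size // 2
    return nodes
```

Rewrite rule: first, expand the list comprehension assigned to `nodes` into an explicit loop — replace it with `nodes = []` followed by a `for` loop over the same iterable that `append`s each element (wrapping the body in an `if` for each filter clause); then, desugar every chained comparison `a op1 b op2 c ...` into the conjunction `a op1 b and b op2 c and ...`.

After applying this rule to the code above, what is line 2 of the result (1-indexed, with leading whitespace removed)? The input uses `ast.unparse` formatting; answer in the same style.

nodes = []

Transformed code:
def apply(depth, nodes, size):
    nodes = []
    for gain in size:
        if result > 23 and 23 > base:
            nodes.append(result)
    size = size[33]
    base = handle(15)
    base = base[size]
    nodes = depth % 20
    for size in result:
        result = 16 // depth - size // 2
    return nodes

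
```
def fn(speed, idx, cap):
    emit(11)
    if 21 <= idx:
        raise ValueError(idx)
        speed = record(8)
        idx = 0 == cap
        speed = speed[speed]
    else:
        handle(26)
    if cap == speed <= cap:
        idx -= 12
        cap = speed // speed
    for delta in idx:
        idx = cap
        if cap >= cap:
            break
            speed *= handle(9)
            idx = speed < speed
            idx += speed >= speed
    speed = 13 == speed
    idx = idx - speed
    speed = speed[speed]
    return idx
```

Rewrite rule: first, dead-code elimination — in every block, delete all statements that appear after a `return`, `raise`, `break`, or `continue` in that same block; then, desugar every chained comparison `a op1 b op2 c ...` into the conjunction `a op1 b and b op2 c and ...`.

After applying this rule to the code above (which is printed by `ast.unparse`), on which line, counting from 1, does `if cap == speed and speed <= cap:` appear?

Transformed code:
def fn(speed, idx, cap):
    emit(11)
    if 21 <= idx:
        raise ValueError(idx)
    else:
        handle(26)
    if cap == speed and speed <= cap:
        idx -= 12
        cap = speed // speed
    for delta in idx:
        idx = cap
        if cap >= cap:
            break
    speed = 13 == speed
    idx = idx - speed
    speed = speed[speed]
    return idx

7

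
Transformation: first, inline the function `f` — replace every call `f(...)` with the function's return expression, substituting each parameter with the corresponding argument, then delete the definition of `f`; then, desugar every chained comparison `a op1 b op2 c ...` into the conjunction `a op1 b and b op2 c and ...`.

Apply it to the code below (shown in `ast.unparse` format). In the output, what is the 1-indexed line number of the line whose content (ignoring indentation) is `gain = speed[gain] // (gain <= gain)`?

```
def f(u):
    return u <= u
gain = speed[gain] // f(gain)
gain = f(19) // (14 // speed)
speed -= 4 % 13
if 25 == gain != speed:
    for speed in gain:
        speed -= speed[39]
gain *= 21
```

1

Transformed code:
gain = speed[gain] // (gain <= gain)
gain = (19 <= 19) // (14 // speed)
speed -= 4 % 13
if 25 == gain and gain != speed:
    for speed in gain:
        speed -= speed[39]
gain *= 21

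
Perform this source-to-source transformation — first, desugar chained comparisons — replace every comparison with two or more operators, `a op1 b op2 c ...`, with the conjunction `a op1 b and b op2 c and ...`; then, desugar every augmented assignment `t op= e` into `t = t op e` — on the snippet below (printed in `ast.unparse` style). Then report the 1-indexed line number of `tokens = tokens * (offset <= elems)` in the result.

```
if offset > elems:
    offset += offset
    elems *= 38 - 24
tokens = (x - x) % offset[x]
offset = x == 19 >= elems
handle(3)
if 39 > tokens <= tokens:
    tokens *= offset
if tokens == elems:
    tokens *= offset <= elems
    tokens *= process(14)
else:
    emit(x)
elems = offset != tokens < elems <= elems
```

Transformed code:
if offset > elems:
    offset = offset + offset
    elems = elems * (38 - 24)
tokens = (x - x) % offset[x]
offset = x == 19 and 19 >= elems
handle(3)
if 39 > tokens and tokens <= tokens:
    tokens = tokens * offset
if tokens == elems:
    tokens = tokens * (offset <= elems)
    tokens = tokens * process(14)
else:
    emit(x)
elems = offset != tokens and tokens < elems and (elems <= elems)

10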